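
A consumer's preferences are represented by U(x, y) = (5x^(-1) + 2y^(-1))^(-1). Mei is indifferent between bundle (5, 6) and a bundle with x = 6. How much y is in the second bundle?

y = 4

U depends on (x, y) only through S = 5x^(-1) + 2y^(-1), so equal utility means equal S. At (5, 6): S = 4/3.
With x = 6: 5·6^(-1) = 5/6, so 2y^(-1) = 4/3 − 5/6 = 0.5, i.e. y^(-1) = 0.25.
Hence y = 1/0.25 = 4.
Check: U(6, 4) = 0.75.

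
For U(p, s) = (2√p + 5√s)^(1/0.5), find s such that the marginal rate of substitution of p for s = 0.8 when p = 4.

For CES with ρ = 0.5, MRS = (2/5)·√(s/p).
Setting (2/5)·√(s/4) = 0.8 gives √(s/4) = 2, so s/4 = 4 and s = 16.

s = 16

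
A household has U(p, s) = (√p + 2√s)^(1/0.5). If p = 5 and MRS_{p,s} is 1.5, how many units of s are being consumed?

For CES with ρ = 0.5, MRS = (1/2)·√(s/p).
Setting (1/2)·√(s/5) = 1.5 gives √(s/5) = 3, so s/5 = 9 and s = 45.

s = 45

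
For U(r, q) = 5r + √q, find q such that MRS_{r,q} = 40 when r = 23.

MU_r = 5, MU_q = 1/(2√q).
MRS = 5 ÷ (1/(2√q)).
MRS depends only on q: 10·√q = 40 ⇒ √q = 40/10 = 4 ⇒ q = 16.

q = 16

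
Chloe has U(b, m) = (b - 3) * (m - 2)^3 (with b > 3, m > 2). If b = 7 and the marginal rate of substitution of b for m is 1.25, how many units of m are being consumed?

m = 17

MU_b = (m−2)^3, MU_m = 3·(b−3)·(m−2)^2.
MRS = (1/3)·(m−2)/(b−3).
Substitute b = 7: MRS = (m − 2)/12. Setting this equal to 1.25 gives m − 2 = 1.25·12 = 15, so m = 17.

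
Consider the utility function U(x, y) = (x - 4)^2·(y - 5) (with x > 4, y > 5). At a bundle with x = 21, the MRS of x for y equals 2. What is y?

y = 22

MU_x = 2·(x−4)·(y−5), MU_y = (x−4)^2.
MRS = (2/1)·(y−5)/(x−4).
Substitute x = 21: MRS = (y − 5)/8.5. Setting this equal to 2 gives y − 5 = 2·8.5 = 17, so y = 22.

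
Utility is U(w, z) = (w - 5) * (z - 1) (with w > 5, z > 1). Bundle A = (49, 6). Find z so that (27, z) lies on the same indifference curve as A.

z = 11

U(49, 6) = 220.
Set U(27, z) = 220 and solve.
With w = 27: (27 − 5) = 22, so (z − 1) = 220/22 = 10.
So z = 1 + 10 = 11.
Check: U(27, 11) = 220.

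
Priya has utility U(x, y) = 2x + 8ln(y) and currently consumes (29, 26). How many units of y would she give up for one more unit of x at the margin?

MRS = 6.5

MU_x = 2, MU_y = 8/y.
MRS = 2 ÷ (8/y).
At (29, 26): MRS = 6.5.
The indifference curve has slope −6.5 at this bundle.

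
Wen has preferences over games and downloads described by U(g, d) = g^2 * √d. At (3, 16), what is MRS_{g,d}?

MU_g = 2·g·√d and MU_d = 0.5·g^2·d^(-0.5).
MRS = MU_g/MU_d = (4)·d/g.
At (3, 16): MRS = 64/3.
So at (3, 16) the consumer would give up 64/3 units of d for one more unit of g.

MRS = 64/3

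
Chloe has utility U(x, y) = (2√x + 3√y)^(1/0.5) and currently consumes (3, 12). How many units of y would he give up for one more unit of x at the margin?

For CES with ρ = 0.5, MRS = (2/3)·√(y/x).
At (3, 12): MRS = 4/3.
That is, one extra unit of x is worth 4/3 units of y at the margin.

MRS = 4/3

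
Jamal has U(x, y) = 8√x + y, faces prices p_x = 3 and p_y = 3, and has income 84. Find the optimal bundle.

x* = 16, y* = 12

MU_x = 8/(2√x), MU_y = 1.
MRS = 8/(2√x) ÷ 1.
Tangency: set MRS = p_x/p_y = 3/3 = 1.
MRS depends only on x: 4/√x = 1 ⇒ √x = 4/1 = 4 ⇒ x* = 16.
From the budget, 3·y = 84 − 3·16 = 36, so y* = 12.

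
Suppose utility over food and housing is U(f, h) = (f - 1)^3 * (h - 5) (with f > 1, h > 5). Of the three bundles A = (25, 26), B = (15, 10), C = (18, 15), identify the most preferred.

Evaluate utility at each bundle:
U(A) = 290304.
U(B) = 13720.
U(C) = 49130.
Highest utility is A, so A ≻ C ≻ B.

Bundle A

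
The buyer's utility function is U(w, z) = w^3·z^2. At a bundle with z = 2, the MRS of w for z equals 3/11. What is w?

MU_w = 3·w^2·z^2 and MU_z = 2·w^3·z.
MRS = MU_w/MU_z = (3/2)·z/w.
Substitute z = 2: MRS = 3/w. Setting 3/w = 3/11 gives w = 3/(3/11) = 11.

w = 11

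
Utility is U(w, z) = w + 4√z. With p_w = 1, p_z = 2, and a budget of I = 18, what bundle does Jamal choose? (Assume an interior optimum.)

MU_w = 1, MU_z = 4/(2√z).
MRS = 1 ÷ (4/(2√z)).
Tangency: set MRS = p_w/p_z = 1/2 = 0.5.
MRS depends only on z: 0.5·√z = 0.5 ⇒ √z = 0.5/0.5 = 1 ⇒ z* = 1.
From the budget, 1·w = 18 − 2·1 = 16, so w* = 16.

w* = 16, z* = 1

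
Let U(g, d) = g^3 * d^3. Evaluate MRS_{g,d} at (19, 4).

MU_g = 3·g^2·d^3 and MU_d = 3·g^3·d^2.
MRS = MU_g/MU_d = d/g.
At (19, 4): MRS = 4/19.
So at (19, 4) the consumer would give up 4/19 units of d for one more unit of g.

MRS = 4/19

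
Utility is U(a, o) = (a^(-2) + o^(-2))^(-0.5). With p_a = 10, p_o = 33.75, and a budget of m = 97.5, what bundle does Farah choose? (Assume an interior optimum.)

For CES with ρ = -2, MRS = (o/a)^3.
Tangency: set MRS = p_a/p_o = 10/33.75 = 8/27.
So (o/a)^3 = 8/27; taking the cube root, o/a = 2/3, i.e. o = (2/3)·a.
Substitute into the budget 10·a + 33.75·o = 97.5: 32.5·a = 97.5, so a* = 3 and o* = (2/3)·3 = 2.

a* = 3, o* = 2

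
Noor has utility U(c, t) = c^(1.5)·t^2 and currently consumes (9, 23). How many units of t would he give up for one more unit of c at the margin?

MRS = 23/12

MU_c = 1.5·√c·t^2 and MU_t = 2·c^(1.5)·t.
MRS = MU_c/MU_t = (0.75)·t/c.
At (9, 23): MRS = 23/12.
That is, one extra unit of c is worth 23/12 units of t at the margin.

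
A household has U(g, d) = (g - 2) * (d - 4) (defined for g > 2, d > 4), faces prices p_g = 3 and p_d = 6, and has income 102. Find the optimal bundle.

g* = 14, d* = 10

MU_g = (d−4), MU_d = (g−2).
MRS = (d−4)/(g−2).
Tangency: set MRS = p_g/p_d = 3/6 = 0.5.
So (d − 4)/(g − 2) = 0.5, i.e. (d − 4) = 0.5·(g − 2).
Rewrite the budget in excess-of-subsistence terms: 3·(g − 2) + 6·(d − 4) = 102 − 3·2 − 6·4 = 72.
Substituting, 6·(g − 2) = 72, so g − 2 = 12 and g* = 14.
Then d − 4 = 0.5·12 = 6, so d* = 10.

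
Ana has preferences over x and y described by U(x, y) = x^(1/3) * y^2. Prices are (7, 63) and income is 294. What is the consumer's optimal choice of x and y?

x* = 6, y* = 4

MU_x = 1/3·x^(-2/3)·y^2 and MU_y = 2·x^(1/3)·y.
MRS = MU_x/MU_y = (1/6)·y/x.
Tangency: set MRS = p_x/p_y = 7/63 = 1/9.
So (1/6)·y/x = 1/9, i.e. y = (2/3)·x.
Substitute into the budget 7·x + 63·y = 294: 49·x = 294, so x* = 6.
Then y* = (2/3)·6 = 4.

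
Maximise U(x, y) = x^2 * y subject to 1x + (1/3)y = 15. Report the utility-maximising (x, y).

MU_x = 2·x·y and MU_y = x^2.
MRS = MU_x/MU_y = (2/1)·y/x.
Tangency: set MRS = p_x/p_y = 1/(1/3) = 3.
So (2/1)·y/x = 3, i.e. y = 1.5·x.
Substitute into the budget 1·x + (1/3)·y = 15: 1.5·x = 15, so x* = 10.
Then y* = 1.5·10 = 15.

x* = 10, y* = 15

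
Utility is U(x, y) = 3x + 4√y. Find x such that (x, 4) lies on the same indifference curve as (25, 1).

x = 71/3

U(25, 1) = 79.
Set U(x, 4) = 79 and solve.
With y = 4: √4 = 2, so 3x = 79 − 4·2 = 71 and x = 71/3.
Check: U(71/3, 4) = 79.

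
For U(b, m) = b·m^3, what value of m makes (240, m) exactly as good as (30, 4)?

m = 2

U(30, 4) = 1920.
Set U(240, m) = 1920 and solve.
With b = 240: m^3 = 1920/240 = 8; taking the cube root, m = 2.
Check: U(240, 2) = 1920.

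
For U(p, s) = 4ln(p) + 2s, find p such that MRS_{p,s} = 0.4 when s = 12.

p = 5

MU_p = 4/p, MU_s = 2.
MRS = 4/p ÷ 2.
MRS depends only on p: 2/p = 0.4 ⇒ p = 2/0.4 = 5.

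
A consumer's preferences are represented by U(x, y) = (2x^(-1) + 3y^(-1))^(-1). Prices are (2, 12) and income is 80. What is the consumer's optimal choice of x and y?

x* = 10, y* = 5

For CES with ρ = -1, MRS = (2/3)·(y/x)^2.
Tangency: set MRS = p_x/p_y = 2/12 = 1/6.
So (y/x)^2 = 0.25; taking the square root, y/x = 0.5, i.e. y = 0.5·x.
Substitute into the budget 2·x + 12·y = 80: 8·x = 80, so x* = 10 and y* = 0.5·10 = 5.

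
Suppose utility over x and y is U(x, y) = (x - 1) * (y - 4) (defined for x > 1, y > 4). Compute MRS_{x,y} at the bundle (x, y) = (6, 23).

MU_x = (y−4), MU_y = (x−1).
MRS = (y−4)/(x−1).
At (6, 23): MRS = 3.8.
So at (6, 23) the consumer would give up 3.8 units of y for one more unit of x.

MRS = 3.8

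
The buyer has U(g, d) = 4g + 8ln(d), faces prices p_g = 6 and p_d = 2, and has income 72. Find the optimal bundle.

g* = 10, d* = 6

MU_g = 4, MU_d = 8/d.
MRS = 4 ÷ (8/d).
Tangency: set MRS = p_g/p_d = 6/2 = 3.
MRS depends only on d: 0.5·d = 3 ⇒ d* = 3/0.5 = 6.
From the budget, 6·g = 72 − 2·6 = 60, so g* = 10.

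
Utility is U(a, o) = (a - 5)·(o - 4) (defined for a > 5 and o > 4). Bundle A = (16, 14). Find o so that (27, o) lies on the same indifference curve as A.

o = 9

U(16, 14) = 110.
Set U(27, o) = 110 and solve.
With a = 27: (27 − 5) = 22, so (o − 4) = 110/22 = 5.
So o = 4 + 5 = 9.
Check: U(27, 9) = 110.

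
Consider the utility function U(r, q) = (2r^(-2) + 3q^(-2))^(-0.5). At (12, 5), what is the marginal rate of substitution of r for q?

For CES with ρ = -2, MRS = (2/3)·(q/r)^3.
At (12, 5): MRS = 125/2592.
The indifference curve has slope −125/2592 at this bundle.

MRS = 125/2592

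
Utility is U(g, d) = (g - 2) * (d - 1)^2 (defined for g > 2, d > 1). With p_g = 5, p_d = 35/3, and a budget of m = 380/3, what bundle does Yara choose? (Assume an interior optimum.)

MU_g = (d−1)^2, MU_d = 2·(g−2)·(d−1).
MRS = (1/2)·(d−1)/(g−2).
Tangency: set MRS = p_g/p_d = 5/(35/3) = 3/7.
So (1/2)·(d − 1)/(g − 2) = 3/7, i.e. (d − 1) = (6/7)·(g − 2).
Rewrite the budget in excess-of-subsistence terms: 5·(g − 2) + (35/3)·(d − 1) = 380/3 − 5·2 − (35/3)·1 = 105.
Substituting, 15·(g − 2) = 105, so g − 2 = 7 and g* = 9.
Then d − 1 = (6/7)·7 = 6, so d* = 7.

g* = 9, d* = 7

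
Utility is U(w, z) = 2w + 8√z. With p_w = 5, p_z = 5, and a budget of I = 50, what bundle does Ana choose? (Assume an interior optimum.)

w* = 6, z* = 4

MU_w = 2, MU_z = 8/(2√z).
MRS = 2 ÷ (8/(2√z)).
Tangency: set MRS = p_w/p_z = 5/5 = 1.
MRS depends only on z: 0.5·√z = 1 ⇒ √z = 1/0.5 = 2 ⇒ z* = 4.
From the budget, 5·w = 50 − 5·4 = 30, so w* = 6.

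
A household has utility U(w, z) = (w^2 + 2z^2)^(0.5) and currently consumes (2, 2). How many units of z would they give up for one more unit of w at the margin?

MRS = 0.5

For CES with ρ = 2, MRS = (1/2)·(z/w)^(-1).
At (2, 2): MRS = 0.5.
The indifference curve has slope −0.5 at this bundle.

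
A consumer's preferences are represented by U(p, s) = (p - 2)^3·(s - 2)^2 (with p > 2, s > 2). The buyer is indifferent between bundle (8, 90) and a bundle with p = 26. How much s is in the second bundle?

s = 13

U(8, 90) = 1672704.
Set U(26, s) = 1672704 and solve.
With p = 26: (26 − 2)^3 = 13824, so (s − 2)^2 = 1672704/13824 = 121.
Taking the square root (with s > 2): s − 2 = 11, so s = 13.
Check: U(26, 13) = 1672704.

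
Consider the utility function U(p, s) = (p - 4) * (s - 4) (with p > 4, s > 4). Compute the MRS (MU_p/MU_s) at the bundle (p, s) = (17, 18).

MRS = 14/13

MU_p = (s−4), MU_s = (p−4).
MRS = (s−4)/(p−4).
At (17, 18): MRS = 14/13.
That is, one extra unit of p is worth 14/13 units of s at the margin.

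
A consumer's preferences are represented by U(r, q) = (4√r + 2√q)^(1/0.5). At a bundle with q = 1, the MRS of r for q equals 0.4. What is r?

For CES with ρ = 0.5, MRS = (4/2)·√(q/r).
Setting (4/2)·√(1/r) = 0.4 gives √(1/r) = 0.2, so 1/r = 1/25 and r = 25.

r = 25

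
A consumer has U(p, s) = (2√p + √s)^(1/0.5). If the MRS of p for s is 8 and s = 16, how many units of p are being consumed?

p = 1

For CES with ρ = 0.5, MRS = (2/1)·√(s/p).
Setting (2/1)·√(16/p) = 8 gives √(16/p) = 4, so 16/p = 16 and p = 1.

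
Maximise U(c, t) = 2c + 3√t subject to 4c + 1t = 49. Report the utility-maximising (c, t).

c* = 10, t* = 9

MU_c = 2, MU_t = 3/(2√t).
MRS = 2 ÷ (3/(2√t)).
Tangency: set MRS = p_c/p_t = 4/1 = 4.
MRS depends only on t: (4/3)·√t = 4 ⇒ √t = 4/(4/3) = 3 ⇒ t* = 9.
From the budget, 4·c = 49 − 1·9 = 40, so c* = 10.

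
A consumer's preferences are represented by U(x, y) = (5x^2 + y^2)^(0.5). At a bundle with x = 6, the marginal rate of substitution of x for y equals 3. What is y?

For CES with ρ = 2, MRS = (5/1)·(y/x)^(-1).
Setting (5/1)·(y/6)^(-1) = 3 gives (y/6)^(-1) = 0.6, so y/6 = 5/3 and y = 10.

y = 10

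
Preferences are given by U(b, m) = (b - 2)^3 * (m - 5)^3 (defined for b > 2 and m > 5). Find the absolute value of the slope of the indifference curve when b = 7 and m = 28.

MU_b = 3·(b−2)^2·(m−5)^3, MU_m = 3·(b−2)^3·(m−5)^2.
MRS = (m−5)/(b−2).
At (7, 28): MRS = 4.6.
That is, one extra unit of b is worth 4.6 units of m at the margin.

MRS = 4.6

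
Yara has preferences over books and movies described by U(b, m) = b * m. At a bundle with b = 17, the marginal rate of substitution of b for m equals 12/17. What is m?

MU_b = m and MU_m = b.
MRS = MU_b/MU_m = m/b.
Substitute b = 17: MRS = m/17. Setting m/17 = 12/17 gives m = (12/17)·17 = 12.

m = 12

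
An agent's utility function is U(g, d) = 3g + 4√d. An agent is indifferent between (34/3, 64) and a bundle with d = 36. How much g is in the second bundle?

U(34/3, 64) = 66.
Set U(g, 36) = 66 and solve.
With d = 36: √36 = 6, so 3g = 66 − 4·6 = 42 and g = 14.
Check: U(14, 36) = 66.

g = 14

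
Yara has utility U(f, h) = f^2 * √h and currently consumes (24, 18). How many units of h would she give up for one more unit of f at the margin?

MU_f = 2·f·√h and MU_h = 0.5·f^2·h^(-0.5).
MRS = MU_f/MU_h = (4)·h/f.
At (24, 18): MRS = 3.
The indifference curve has slope −3 at this bundle.

MRS = 3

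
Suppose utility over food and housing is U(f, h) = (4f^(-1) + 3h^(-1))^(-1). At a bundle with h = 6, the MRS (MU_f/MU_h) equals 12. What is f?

f = 2

For CES with ρ = -1, MRS = (4/3)·(h/f)^2.
Setting (4/3)·(6/f)^2 = 12 gives (6/f)^2 = 9, so 6/f = 3 and f = 2.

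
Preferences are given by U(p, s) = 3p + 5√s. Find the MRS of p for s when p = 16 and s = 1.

MRS = 1.2

MU_p = 3, MU_s = 5/(2√s).
MRS = 3 ÷ (5/(2√s)).
At (16, 1): MRS = 1.2.
So at (16, 1) the consumer would give up 1.2 units of s for one more unit of p.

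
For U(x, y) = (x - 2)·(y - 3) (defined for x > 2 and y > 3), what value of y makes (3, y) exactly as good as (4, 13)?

U(4, 13) = 20.
Set U(3, y) = 20 and solve.
With x = 3: (3 − 2) = 1, so (y − 3) = 20/1 = 20.
So y = 3 + 20 = 23.
Check: U(3, 23) = 20.

y = 23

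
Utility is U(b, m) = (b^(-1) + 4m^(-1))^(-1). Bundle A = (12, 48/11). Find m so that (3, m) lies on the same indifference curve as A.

U depends on (b, m) only through S = b^(-1) + 4m^(-1), so equal utility means equal S. At (12, 48/11): S = 1.
With b = 3: 3^(-1) = 1/3, so 4m^(-1) = 1 − 1/3 = 2/3, i.e. m^(-1) = 1/6.
Hence m = 1/(1/6) = 6.
Check: U(3, 6) = 1.

m = 6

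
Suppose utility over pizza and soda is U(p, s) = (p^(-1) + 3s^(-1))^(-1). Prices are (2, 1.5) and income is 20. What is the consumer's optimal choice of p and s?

p* = 4, s* = 8

For CES with ρ = -1, MRS = (1/3)·(s/p)^2.
Tangency: set MRS = p_p/p_s = 2/1.5 = 4/3.
So (s/p)^2 = 4; taking the square root, s/p = 2, i.e. s = 2·p.
Substitute into the budget 2·p + 1.5·s = 20: 5·p = 20, so p* = 4 and s* = 2·4 = 8.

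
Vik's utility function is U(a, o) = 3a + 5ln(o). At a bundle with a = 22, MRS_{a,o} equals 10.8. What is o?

MU_a = 3, MU_o = 5/o.
MRS = 3 ÷ (5/o).
MRS depends only on o: 0.6·o = 10.8 ⇒ o = 10.8/0.6 = 18.

o = 18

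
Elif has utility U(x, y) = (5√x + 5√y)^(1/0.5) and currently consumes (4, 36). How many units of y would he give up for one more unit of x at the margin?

MRS = 3

For CES with ρ = 0.5, MRS = √(y/x).
At (4, 36): MRS = 3.
So at (4, 36) the consumer would give up 3 units of y for one more unit of x.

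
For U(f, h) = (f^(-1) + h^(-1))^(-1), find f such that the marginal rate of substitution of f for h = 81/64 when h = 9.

f = 8

For CES with ρ = -1, MRS = (h/f)^2.
Setting (9/f)^2 = 81/64 gives 9/f = 1.125 and f = 8.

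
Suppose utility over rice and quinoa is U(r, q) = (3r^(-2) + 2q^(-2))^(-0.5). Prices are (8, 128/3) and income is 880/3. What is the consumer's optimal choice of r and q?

r* = 10, q* = 5

For CES with ρ = -2, MRS = (3/2)·(q/r)^3.
Tangency: set MRS = p_r/p_q = 8/(128/3) = 3/16.
So (q/r)^3 = 0.125; taking the cube root, q/r = 0.5, i.e. q = 0.5·r.
Substitute into the budget 8·r + (128/3)·q = 880/3: (88/3)·r = 880/3, so r* = 10 and q* = 0.5·10 = 5.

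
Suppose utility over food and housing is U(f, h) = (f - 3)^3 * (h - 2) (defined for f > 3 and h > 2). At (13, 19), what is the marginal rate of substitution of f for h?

MRS = 5.1

MU_f = 3·(f−3)^2·(h−2), MU_h = (f−3)^3.
MRS = (3/1)·(h−2)/(f−3).
At (13, 19): MRS = 5.1.
The indifference curve has slope −5.1 at this bundle.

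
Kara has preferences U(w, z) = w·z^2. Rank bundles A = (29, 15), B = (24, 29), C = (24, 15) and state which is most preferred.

Bundle B

Evaluate utility at each bundle:
U(A) = 6525.
U(B) = 20184.
U(C) = 5400.
Highest utility is B, so B ≻ A ≻ C.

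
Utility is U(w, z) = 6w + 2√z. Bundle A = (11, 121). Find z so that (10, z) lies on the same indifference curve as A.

z = 196

U(11, 121) = 88.
Set U(10, z) = 88 and solve.
With w = 10: 2√z = 88 − 6·10 = 28, so √z = 14 and z = 196.
Check: U(10, 196) = 88.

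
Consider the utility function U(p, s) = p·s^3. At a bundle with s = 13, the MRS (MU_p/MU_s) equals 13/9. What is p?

MU_p = s^3 and MU_s = 3·p·s^2.
MRS = MU_p/MU_s = (1/3)·s/p.
Substitute s = 13: MRS = (13/3)/p. Setting (13/3)/p = 13/9 gives p = (13/3)/(13/9) = 3.

p = 3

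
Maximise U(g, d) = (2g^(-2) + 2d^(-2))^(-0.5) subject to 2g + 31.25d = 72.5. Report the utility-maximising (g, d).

For CES with ρ = -2, MRS = (d/g)^3.
Tangency: set MRS = p_g/p_d = 2/31.25 = 8/125.
So (d/g)^3 = 8/125; taking the cube root, d/g = 0.4, i.e. d = 0.4·g.
Substitute into the budget 2·g + 31.25·d = 72.5: 14.5·g = 72.5, so g* = 5 and d* = 0.4·5 = 2.

g* = 5, d* = 2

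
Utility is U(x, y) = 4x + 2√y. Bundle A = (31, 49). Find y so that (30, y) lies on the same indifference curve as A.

U(31, 49) = 138.
Set U(30, y) = 138 and solve.
With x = 30: 2√y = 138 − 4·30 = 18, so √y = 9 and y = 81.
Check: U(30, 81) = 138.

y = 81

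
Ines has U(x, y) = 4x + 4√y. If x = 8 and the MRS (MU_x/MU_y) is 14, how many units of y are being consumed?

MU_x = 4, MU_y = 4/(2√y).
MRS = 4 ÷ (4/(2√y)).
MRS depends only on y: 2·√y = 14 ⇒ √y = 14/2 = 7 ⇒ y = 49.

y = 49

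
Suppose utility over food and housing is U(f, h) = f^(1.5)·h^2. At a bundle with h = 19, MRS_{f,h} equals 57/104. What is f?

MU_f = 1.5·√f·h^2 and MU_h = 2·f^(1.5)·h.
MRS = MU_f/MU_h = (0.75)·h/f.
Substitute h = 19: MRS = 14.25/f. Setting 14.25/f = 57/104 gives f = 14.25/(57/104) = 26.

f = 26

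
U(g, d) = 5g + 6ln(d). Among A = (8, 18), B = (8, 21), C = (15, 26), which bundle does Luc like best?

Bundle C

Evaluate utility at each bundle:
U(A) = 57.342.
U(B) = 58.267.
U(C) = 94.549.
Highest utility is C, so C ≻ B ≻ A.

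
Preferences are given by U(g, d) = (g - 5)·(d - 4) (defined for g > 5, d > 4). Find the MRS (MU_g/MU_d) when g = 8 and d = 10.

MRS = 2

MU_g = (d−4), MU_d = (g−5).
MRS = (d−4)/(g−5).
At (8, 10): MRS = 2.
So at (8, 10) the consumer would give up 2 units of d for one more unit of g.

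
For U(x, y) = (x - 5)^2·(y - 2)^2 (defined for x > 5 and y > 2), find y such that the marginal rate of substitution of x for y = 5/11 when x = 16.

MU_x = 2·(x−5)·(y−2)^2, MU_y = 2·(x−5)^2·(y−2).
MRS = (y−2)/(x−5).
Substitute x = 16: MRS = (y − 2)/11. Setting this equal to 5/11 gives y − 2 = (5/11)·11 = 5, so y = 7.

y = 7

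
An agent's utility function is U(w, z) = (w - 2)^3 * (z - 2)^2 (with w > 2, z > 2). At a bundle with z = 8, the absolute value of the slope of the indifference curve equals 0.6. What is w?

w = 17

MU_w = 3·(w−2)^2·(z−2)^2, MU_z = 2·(w−2)^3·(z−2).
MRS = (3/2)·(z−2)/(w−2).
Substitute z = 8: MRS = 9/(w − 2). Setting this equal to 0.6 gives w − 2 = 9/0.6 = 15, so w = 17.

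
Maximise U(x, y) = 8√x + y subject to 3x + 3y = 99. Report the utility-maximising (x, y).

MU_x = 8/(2√x), MU_y = 1.
MRS = 8/(2√x) ÷ 1.
Tangency: set MRS = p_x/p_y = 3/3 = 1.
MRS depends only on x: 4/√x = 1 ⇒ √x = 4/1 = 4 ⇒ x* = 16.
From the budget, 3·y = 99 − 3·16 = 51, so y* = 17.

x* = 16, y* = 17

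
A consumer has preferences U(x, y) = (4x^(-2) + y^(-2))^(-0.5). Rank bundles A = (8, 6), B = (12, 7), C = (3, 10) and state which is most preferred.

Bundle B

Evaluate utility at each bundle:
U(A) = 3.328.
U(B) = 4.556.
U(C) = 1.483.
Highest utility is B, so B ≻ A ≻ C.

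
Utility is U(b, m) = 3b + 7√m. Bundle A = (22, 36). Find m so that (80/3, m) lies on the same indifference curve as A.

U(22, 36) = 108.
Set U(80/3, m) = 108 and solve.
With b = 80/3: 7√m = 108 − 3·80/3 = 28, so √m = 4 and m = 16.
Check: U(80/3, 16) = 108.

m = 16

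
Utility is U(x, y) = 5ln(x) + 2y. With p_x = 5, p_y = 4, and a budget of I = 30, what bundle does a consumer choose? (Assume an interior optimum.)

x* = 2, y* = 5

MU_x = 5/x, MU_y = 2.
MRS = 5/x ÷ 2.
Tangency: set MRS = p_x/p_y = 5/4 = 1.25.
MRS depends only on x: 2.5/x = 1.25 ⇒ x* = 2.5/1.25 = 2.
From the budget, 4·y = 30 − 5·2 = 20, so y* = 5.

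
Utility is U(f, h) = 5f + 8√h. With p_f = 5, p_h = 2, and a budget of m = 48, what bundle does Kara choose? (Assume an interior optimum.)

f* = 8, h* = 4

MU_f = 5, MU_h = 8/(2√h).
MRS = 5 ÷ (8/(2√h)).
Tangency: set MRS = p_f/p_h = 5/2 = 2.5.
MRS depends only on h: 1.25·√h = 2.5 ⇒ √h = 2.5/1.25 = 2 ⇒ h* = 4.
From the budget, 5·f = 48 − 2·4 = 40, so f* = 8.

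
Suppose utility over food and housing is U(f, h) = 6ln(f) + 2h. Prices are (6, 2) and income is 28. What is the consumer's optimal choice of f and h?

f* = 1, h* = 11

MU_f = 6/f, MU_h = 2.
MRS = 6/f ÷ 2.
Tangency: set MRS = p_f/p_h = 6/2 = 3.
MRS depends only on f: 3/f = 3 ⇒ f* = 3/3 = 1.
From the budget, 2·h = 28 − 6·1 = 22, so h* = 11.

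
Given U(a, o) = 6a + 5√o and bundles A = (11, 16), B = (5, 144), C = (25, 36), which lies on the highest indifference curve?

Evaluate utility at each bundle:
U(A) = 86.000.
U(B) = 90.000.
U(C) = 180.000.
Highest utility is C, so C ≻ B ≻ A.

Bundle C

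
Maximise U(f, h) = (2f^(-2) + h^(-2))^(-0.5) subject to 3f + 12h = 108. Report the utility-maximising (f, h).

f* = 12, h* = 6

For CES with ρ = -2, MRS = (2/1)·(h/f)^3.
Tangency: set MRS = p_f/p_h = 3/12 = 0.25.
So (h/f)^3 = 0.125; taking the cube root, h/f = 0.5, i.e. h = 0.5·f.
Substitute into the budget 3·f + 12·h = 108: 9·f = 108, so f* = 12 and h* = 0.5·12 = 6.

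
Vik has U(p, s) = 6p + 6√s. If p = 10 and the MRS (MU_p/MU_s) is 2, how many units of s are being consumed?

s = 1

MU_p = 6, MU_s = 6/(2√s).
MRS = 6 ÷ (6/(2√s)).
MRS depends only on s: 2·√s = 2 ⇒ √s = 2/2 = 1 ⇒ s = 1.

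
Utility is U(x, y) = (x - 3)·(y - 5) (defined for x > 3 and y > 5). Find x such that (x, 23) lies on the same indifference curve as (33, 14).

U(33, 14) = 270.
Set U(x, 23) = 270 and solve.
With y = 23: (23 − 5) = 18, so (x − 3) = 270/18 = 15.
So x = 3 + 15 = 18.
Check: U(18, 23) = 270.

x = 18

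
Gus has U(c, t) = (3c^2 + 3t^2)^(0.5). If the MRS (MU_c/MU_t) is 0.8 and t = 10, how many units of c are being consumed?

For CES with ρ = 2, MRS = (t/c)^(-1).
Setting (10/c)^(-1) = 0.8 gives 10/c = 1.25 and c = 8.

c = 8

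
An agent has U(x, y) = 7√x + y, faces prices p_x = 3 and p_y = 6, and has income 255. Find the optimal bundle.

x* = 49, y* = 18

MU_x = 7/(2√x), MU_y = 1.
MRS = 7/(2√x) ÷ 1.
Tangency: set MRS = p_x/p_y = 3/6 = 0.5.
MRS depends only on x: 3.5/√x = 0.5 ⇒ √x = 3.5/0.5 = 7 ⇒ x* = 49.
From the budget, 6·y = 255 − 3·49 = 108, so y* = 18.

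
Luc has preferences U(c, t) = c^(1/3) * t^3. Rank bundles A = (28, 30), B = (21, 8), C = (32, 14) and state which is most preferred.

Bundle A

Evaluate utility at each bundle:
U(A) = 81987.902.
U(B) = 1412.569.
U(C) = 8711.657.
Highest utility is A, so A ≻ C ≻ B.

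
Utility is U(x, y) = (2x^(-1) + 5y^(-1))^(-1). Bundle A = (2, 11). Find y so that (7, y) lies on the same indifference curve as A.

U depends on (x, y) only through S = 2x^(-1) + 5y^(-1), so equal utility means equal S. At (2, 11): S = 16/11.
With x = 7: 2·7^(-1) = 2/7, so 5y^(-1) = 16/11 − 2/7 = 90/77, i.e. y^(-1) = 18/77.
Hence y = 1/(18/77) = 77/18.
Check: U(7, 77/18) = 0.6875.

y = 77/18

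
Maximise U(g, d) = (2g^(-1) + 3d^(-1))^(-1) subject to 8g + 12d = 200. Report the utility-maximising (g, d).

For CES with ρ = -1, MRS = (2/3)·(d/g)^2.
Tangency: set MRS = p_g/p_d = 8/12 = 2/3.
So (d/g)^2 = 1; taking the square root, d/g = 1, i.e. d = g.
Substitute into the budget 8·g + 12·d = 200: 20·g = 200, so g* = 10 and d* = 10.

g* = 10, d* = 10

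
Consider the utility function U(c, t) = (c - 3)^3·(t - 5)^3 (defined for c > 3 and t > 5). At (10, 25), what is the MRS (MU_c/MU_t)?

MRS = 20/7

MU_c = 3·(c−3)^2·(t−5)^3, MU_t = 3·(c−3)^3·(t−5)^2.
MRS = (t−5)/(c−3).
At (10, 25): MRS = 20/7.
So at (10, 25) the consumer would give up 20/7 units of t for one more unit of c.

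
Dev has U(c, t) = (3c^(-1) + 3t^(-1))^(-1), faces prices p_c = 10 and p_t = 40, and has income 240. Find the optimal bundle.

For CES with ρ = -1, MRS = (t/c)^2.
Tangency: set MRS = p_c/p_t = 10/40 = 0.25.
So (t/c)^2 = 0.25; taking the square root, t/c = 0.5, i.e. t = 0.5·c.
Substitute into the budget 10·c + 40·t = 240: 30·c = 240, so c* = 8 and t* = 0.5·8 = 4.

c* = 8, t* = 4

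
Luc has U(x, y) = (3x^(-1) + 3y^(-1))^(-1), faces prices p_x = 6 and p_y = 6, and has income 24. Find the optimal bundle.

x* = 2, y* = 2

For CES with ρ = -1, MRS = (y/x)^2.
Tangency: set MRS = p_x/p_y = 6/6 = 1.
So (y/x)^2 = 1; taking the square root, y/x = 1, i.e. y = x.
Substitute into the budget 6·x + 6·y = 24: 12·x = 24, so x* = 2 and y* = 2.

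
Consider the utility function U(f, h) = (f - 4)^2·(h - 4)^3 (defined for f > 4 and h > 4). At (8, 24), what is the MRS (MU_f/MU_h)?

MRS = 10/3

MU_f = 2·(f−4)·(h−4)^3, MU_h = 3·(f−4)^2·(h−4)^2.
MRS = (2/3)·(h−4)/(f−4).
At (8, 24): MRS = 10/3.
That is, one extra unit of f is worth 10/3 units of h at the margin.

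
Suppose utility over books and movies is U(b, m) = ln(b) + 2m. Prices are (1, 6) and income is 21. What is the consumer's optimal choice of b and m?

MU_b = 1/b, MU_m = 2.
MRS = 1/b ÷ 2.
Tangency: set MRS = p_b/p_m = 1/6.
MRS depends only on b: 0.5/b = 1/6 ⇒ b* = 0.5/(1/6) = 3.
From the budget, 6·m = 21 − 1·3 = 18, so m* = 3.

b* = 3, m* = 3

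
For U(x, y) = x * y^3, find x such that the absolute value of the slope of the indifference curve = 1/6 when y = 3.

x = 6

MU_x = y^3 and MU_y = 3·x·y^2.
MRS = MU_x/MU_y = (1/3)·y/x.
Substitute y = 3: MRS = 1/x. Setting 1/x = 1/6 gives x = 1/(1/6) = 6.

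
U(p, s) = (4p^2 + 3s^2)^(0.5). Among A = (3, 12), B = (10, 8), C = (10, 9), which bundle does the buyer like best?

Bundle C

Evaluate utility at each bundle:
U(A) = 21.633.
U(B) = 24.331.
U(C) = 25.357.
Highest utility is C, so C ≻ B ≻ A.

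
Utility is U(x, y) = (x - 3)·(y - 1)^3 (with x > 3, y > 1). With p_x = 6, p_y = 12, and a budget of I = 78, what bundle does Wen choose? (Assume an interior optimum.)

x* = 5, y* = 4

MU_x = (y−1)^3, MU_y = 3·(x−3)·(y−1)^2.
MRS = (1/3)·(y−1)/(x−3).
Tangency: set MRS = p_x/p_y = 6/12 = 0.5.
So (1/3)·(y − 1)/(x − 3) = 0.5, i.e. (y − 1) = 1.5·(x − 3).
Rewrite the budget in excess-of-subsistence terms: 6·(x − 3) + 12·(y − 1) = 78 − 6·3 − 12·1 = 48.
Substituting, 24·(x − 3) = 48, so x − 3 = 2 and x* = 5.
Then y − 1 = 1.5·2 = 3, so y* = 4.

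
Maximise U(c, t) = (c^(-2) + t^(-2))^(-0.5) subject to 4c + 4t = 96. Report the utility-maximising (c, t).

c* = 12, t* = 12

For CES with ρ = -2, MRS = (t/c)^3.
Tangency: set MRS = p_c/p_t = 4/4 = 1.
So (t/c)^3 = 1; taking the cube root, t/c = 1, i.e. t = c.
Substitute into the budget 4·c + 4·t = 96: 8·c = 96, so c* = 12 and t* = 12.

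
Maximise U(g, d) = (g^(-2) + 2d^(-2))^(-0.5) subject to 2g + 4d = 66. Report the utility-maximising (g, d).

g* = 11, d* = 11

For CES with ρ = -2, MRS = (1/2)·(d/g)^3.
Tangency: set MRS = p_g/p_d = 2/4 = 0.5.
So (d/g)^3 = 1; taking the cube root, d/g = 1, i.e. d = g.
Substitute into the budget 2·g + 4·d = 66: 6·g = 66, so g* = 11 and d* = 11.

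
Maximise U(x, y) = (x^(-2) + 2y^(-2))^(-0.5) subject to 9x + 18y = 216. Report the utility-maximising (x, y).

For CES with ρ = -2, MRS = (1/2)·(y/x)^3.
Tangency: set MRS = p_x/p_y = 9/18 = 0.5.
So (y/x)^3 = 1; taking the cube root, y/x = 1, i.e. y = x.
Substitute into the budget 9·x + 18·y = 216: 27·x = 216, so x* = 8 and y* = 8.

x* = 8, y* = 8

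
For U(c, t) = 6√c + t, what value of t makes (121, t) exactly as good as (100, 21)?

U(100, 21) = 81.
Set U(121, t) = 81 and solve.
With c = 121: √121 = 11, so t = 81 − 6·11 = 15.
Check: U(121, 15) = 81.

t = 15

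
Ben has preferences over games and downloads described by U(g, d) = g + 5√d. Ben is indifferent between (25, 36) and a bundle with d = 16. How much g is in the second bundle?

U(25, 36) = 55.
Set U(g, 16) = 55 and solve.
With d = 16: √16 = 4, so g = 55 − 5·4 = 35.
Check: U(35, 16) = 55.

g = 35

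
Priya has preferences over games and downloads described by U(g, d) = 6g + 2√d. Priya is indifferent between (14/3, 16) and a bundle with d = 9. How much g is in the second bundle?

g = 5

U(14/3, 16) = 36.
Set U(g, 9) = 36 and solve.
With d = 9: √9 = 3, so 6g = 36 − 2·3 = 30 and g = 5.
Check: U(5, 9) = 36.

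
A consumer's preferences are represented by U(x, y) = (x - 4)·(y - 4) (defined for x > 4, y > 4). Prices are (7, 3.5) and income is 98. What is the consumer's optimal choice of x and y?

x* = 8, y* = 12

MU_x = (y−4), MU_y = (x−4).
MRS = (y−4)/(x−4).
Tangency: set MRS = p_x/p_y = 7/3.5 = 2.
So (y − 4)/(x − 4) = 2, i.e. (y − 4) = 2·(x − 4).
Rewrite the budget in excess-of-subsistence terms: 7·(x − 4) + 3.5·(y − 4) = 98 − 7·4 − 3.5·4 = 56.
Substituting, 14·(x − 4) = 56, so x − 4 = 4 and x* = 8.
Then y − 4 = 2·4 = 8, so y* = 12.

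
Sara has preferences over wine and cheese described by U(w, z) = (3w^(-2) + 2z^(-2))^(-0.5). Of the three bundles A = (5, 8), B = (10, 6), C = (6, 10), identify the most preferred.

Bundle B

Evaluate utility at each bundle:
U(A) = 2.571.
U(B) = 3.419.
U(C) = 3.111.
Highest utility is B, so B ≻ C ≻ A.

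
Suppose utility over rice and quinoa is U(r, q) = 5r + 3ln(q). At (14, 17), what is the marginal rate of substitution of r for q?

MU_r = 5, MU_q = 3/q.
MRS = 5 ÷ (3/q).
At (14, 17): MRS = 85/3.
The indifference curve has slope −85/3 at this bundle.

MRS = 85/3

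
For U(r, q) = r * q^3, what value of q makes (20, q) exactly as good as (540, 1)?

U(540, 1) = 540.
Set U(20, q) = 540 and solve.
With r = 20: q^3 = 540/20 = 27; taking the cube root, q = 3.
Check: U(20, 3) = 540.

q = 3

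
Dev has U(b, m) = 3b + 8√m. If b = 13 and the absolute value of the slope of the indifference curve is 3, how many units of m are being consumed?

m = 16

MU_b = 3, MU_m = 8/(2√m).
MRS = 3 ÷ (8/(2√m)).
MRS depends only on m: 0.75·√m = 3 ⇒ √m = 3/0.75 = 4 ⇒ m = 16.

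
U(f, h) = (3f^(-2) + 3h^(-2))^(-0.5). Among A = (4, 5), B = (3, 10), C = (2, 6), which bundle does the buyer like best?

Evaluate utility at each bundle:
U(A) = 1.803.
U(B) = 1.659.
U(C) = 1.095.
Highest utility is A, so A ≻ B ≻ C.

Bundle A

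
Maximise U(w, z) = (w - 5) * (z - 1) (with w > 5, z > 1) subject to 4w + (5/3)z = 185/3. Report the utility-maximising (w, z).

MU_w = (z−1), MU_z = (w−5).
MRS = (z−1)/(w−5).
Tangency: set MRS = p_w/p_z = 4/(5/3) = 2.4.
So (z − 1)/(w − 5) = 2.4, i.e. (z − 1) = 2.4·(w − 5).
Rewrite the budget in excess-of-subsistence terms: 4·(w − 5) + (5/3)·(z − 1) = 185/3 − 4·5 − (5/3)·1 = 40.
Substituting, 8·(w − 5) = 40, so w − 5 = 5 and w* = 10.
Then z − 1 = 2.4·5 = 12, so z* = 13.

w* = 10, z* = 13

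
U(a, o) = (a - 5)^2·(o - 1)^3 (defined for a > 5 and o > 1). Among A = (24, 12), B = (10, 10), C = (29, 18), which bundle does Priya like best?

Evaluate utility at each bundle:
U(A) = 480491.
U(B) = 18225.
U(C) = 2829888.
Highest utility is C, so C ≻ A ≻ B.

Bundle C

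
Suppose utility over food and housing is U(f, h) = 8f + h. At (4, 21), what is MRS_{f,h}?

MU_f = 8, MU_h = 1, so MRS = 8/1 = 8 at every bundle.
At (4, 21): MRS = 8.
The indifference curve has slope −8 at this bundle.

MRS = 8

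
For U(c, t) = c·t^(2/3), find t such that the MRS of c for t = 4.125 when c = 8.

t = 22

MU_c = t^(2/3) and MU_t = 2/3·c·t^(-1/3).
MRS = MU_c/MU_t = (1.5)·t/c.
Substitute c = 8: MRS = t/(16/3). Setting t/(16/3) = 4.125 gives t = 4.125·(16/3) = 22.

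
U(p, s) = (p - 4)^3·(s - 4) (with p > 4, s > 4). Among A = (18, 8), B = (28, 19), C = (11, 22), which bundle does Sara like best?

Evaluate utility at each bundle:
U(A) = 10976.
U(B) = 207360.
U(C) = 6174.
Highest utility is B, so B ≻ A ≻ C.

Bundle B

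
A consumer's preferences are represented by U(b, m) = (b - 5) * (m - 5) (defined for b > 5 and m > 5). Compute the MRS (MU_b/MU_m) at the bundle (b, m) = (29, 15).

MU_b = (m−5), MU_m = (b−5).
MRS = (m−5)/(b−5).
At (29, 15): MRS = 5/12.
The indifference curve has slope −5/12 at this bundle.

MRS = 5/12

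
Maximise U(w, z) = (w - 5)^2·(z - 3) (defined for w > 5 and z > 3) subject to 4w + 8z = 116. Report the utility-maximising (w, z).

MU_w = 2·(w−5)·(z−3), MU_z = (w−5)^2.
MRS = (2/1)·(z−3)/(w−5).
Tangency: set MRS = p_w/p_z = 4/8 = 0.5.
So (2/1)·(z − 3)/(w − 5) = 0.5, i.e. (z − 3) = 0.25·(w − 5).
Rewrite the budget in excess-of-subsistence terms: 4·(w − 5) + 8·(z − 3) = 116 − 4·5 − 8·3 = 72.
Substituting, 6·(w − 5) = 72, so w − 5 = 12 and w* = 17.
Then z − 3 = 0.25·12 = 3, so z* = 6.

w* = 17, z* = 6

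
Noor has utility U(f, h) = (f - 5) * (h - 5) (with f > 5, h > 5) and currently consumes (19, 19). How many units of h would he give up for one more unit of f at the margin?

MRS = 1

MU_f = (h−5), MU_h = (f−5).
MRS = (h−5)/(f−5).
At (19, 19): MRS = 1.
So at (19, 19) the consumer would give up 1 units of h for one more unit of f.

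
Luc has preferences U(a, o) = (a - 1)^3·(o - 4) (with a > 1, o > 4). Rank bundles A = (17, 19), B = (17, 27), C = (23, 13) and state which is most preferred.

Evaluate utility at each bundle:
U(A) = 61440.
U(B) = 94208.
U(C) = 95832.
Highest utility is C, so C ≻ B ≻ A.

Bundle C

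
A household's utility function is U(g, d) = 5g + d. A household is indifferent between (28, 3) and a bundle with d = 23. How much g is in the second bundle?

g = 24

U(28, 3) = 143.
Set U(g, 23) = 143 and solve.
5g + 23 = 143 ⇒ 5g = 120 ⇒ g = 24.
Check: U(24, 23) = 143.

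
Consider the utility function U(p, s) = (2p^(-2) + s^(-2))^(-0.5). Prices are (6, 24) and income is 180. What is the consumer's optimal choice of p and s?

p* = 10, s* = 5

For CES with ρ = -2, MRS = (2/1)·(s/p)^3.
Tangency: set MRS = p_p/p_s = 6/24 = 0.25.
So (s/p)^3 = 0.125; taking the cube root, s/p = 0.5, i.e. s = 0.5·p.
Substitute into the budget 6·p + 24·s = 180: 18·p = 180, so p* = 10 and s* = 0.5·10 = 5.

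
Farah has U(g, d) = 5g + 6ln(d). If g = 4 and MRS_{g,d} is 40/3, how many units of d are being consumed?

MU_g = 5, MU_d = 6/d.
MRS = 5 ÷ (6/d).
MRS depends only on d: (5/6)·d = 40/3 ⇒ d = (40/3)/(5/6) = 16.

d = 16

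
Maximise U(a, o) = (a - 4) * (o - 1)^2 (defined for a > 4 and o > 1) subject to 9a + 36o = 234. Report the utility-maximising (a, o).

MU_a = (o−1)^2, MU_o = 2·(a−4)·(o−1).
MRS = (1/2)·(o−1)/(a−4).
Tangency: set MRS = p_a/p_o = 9/36 = 0.25.
So (1/2)·(o − 1)/(a − 4) = 0.25, i.e. (o − 1) = 0.5·(a − 4).
Rewrite the budget in excess-of-subsistence terms: 9·(a − 4) + 36·(o − 1) = 234 − 9·4 − 36·1 = 162.
Substituting, 27·(a − 4) = 162, so a − 4 = 6 and a* = 10.
Then o − 1 = 0.5·6 = 3, so o* = 4.

a* = 10, o* = 4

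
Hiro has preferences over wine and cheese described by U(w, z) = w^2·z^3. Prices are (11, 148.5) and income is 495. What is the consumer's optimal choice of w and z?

MU_w = 2·w·z^3 and MU_z = 3·w^2·z^2.
MRS = MU_w/MU_z = (2/3)·z/w.
Tangency: set MRS = p_w/p_z = 11/148.5 = 2/27.
So (2/3)·z/w = 2/27, i.e. z = (1/9)·w.
Substitute into the budget 11·w + 148.5·z = 495: 27.5·w = 495, so w* = 18.
Then z* = (1/9)·18 = 2.

w* = 18, z* = 2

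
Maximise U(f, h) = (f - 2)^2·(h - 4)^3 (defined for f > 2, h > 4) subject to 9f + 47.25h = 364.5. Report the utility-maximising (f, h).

f* = 9, h* = 6

MU_f = 2·(f−2)·(h−4)^3, MU_h = 3·(f−2)^2·(h−4)^2.
MRS = (2/3)·(h−4)/(f−2).
Tangency: set MRS = p_f/p_h = 9/47.25 = 4/21.
So (2/3)·(h − 4)/(f − 2) = 4/21, i.e. (h − 4) = (2/7)·(f − 2).
Rewrite the budget in excess-of-subsistence terms: 9·(f − 2) + 47.25·(h − 4) = 364.5 − 9·2 − 47.25·4 = 157.5.
Substituting, 22.5·(f − 2) = 157.5, so f − 2 = 7 and f* = 9.
Then h − 4 = (2/7)·7 = 2, so h* = 6.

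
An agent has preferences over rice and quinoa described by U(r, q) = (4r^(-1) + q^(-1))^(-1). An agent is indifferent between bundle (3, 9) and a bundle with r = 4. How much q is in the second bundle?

U depends on (r, q) only through S = 4r^(-1) + q^(-1), so equal utility means equal S. At (3, 9): S = 13/9.
With r = 4: 4·4^(-1) = 1, so q^(-1) = 13/9 − 1 = 4/9.
Hence q = 1/(4/9) = 2.25.
Check: U(4, 2.25) = 0.6923.

q = 2.25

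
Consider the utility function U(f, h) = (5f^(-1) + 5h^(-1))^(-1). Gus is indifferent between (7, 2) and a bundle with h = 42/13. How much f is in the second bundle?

U depends on (f, h) only through S = 5f^(-1) + 5h^(-1), so equal utility means equal S. At (7, 2): S = 45/14.
With h = 42/13: 5·(42/13)^(-1) = 65/42, so 5f^(-1) = 45/14 − 65/42 = 5/3, i.e. f^(-1) = 1/3.
Hence f = 1/(1/3) = 3.
Check: U(3, 42/13) = 0.3111.

f = 3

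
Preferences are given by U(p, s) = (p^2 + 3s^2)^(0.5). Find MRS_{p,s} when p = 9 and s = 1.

For CES with ρ = 2, MRS = (1/3)·(s/p)^(-1).
At (9, 1): MRS = 3.
That is, one extra unit of p is worth 3 units of s at the margin.

MRS = 3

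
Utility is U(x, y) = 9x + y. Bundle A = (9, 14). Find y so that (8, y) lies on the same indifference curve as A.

U(9, 14) = 95.
Set U(8, y) = 95 and solve.
9·8 + y = 95 ⇒ y = 23 ⇒ y = 23.
Check: U(8, 23) = 95.

y = 23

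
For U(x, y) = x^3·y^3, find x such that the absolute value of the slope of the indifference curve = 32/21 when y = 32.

MU_x = 3·x^2·y^3 and MU_y = 3·x^3·y^2.
MRS = MU_x/MU_y = y/x.
Substitute y = 32: MRS = 32/x. Setting 32/x = 32/21 gives x = 32/(32/21) = 21.

x = 21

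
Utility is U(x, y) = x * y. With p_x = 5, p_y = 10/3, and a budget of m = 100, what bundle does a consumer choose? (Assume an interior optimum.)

x* = 10, y* = 15

MU_x = y and MU_y = x.
MRS = MU_x/MU_y = y/x.
Tangency: set MRS = p_x/p_y = 5/(10/3) = 1.5.
So y/x = 1.5, i.e. y = 1.5·x.
Substitute into the budget 5·x + (10/3)·y = 100: 10·x = 100, so x* = 10.
Then y* = 1.5·10 = 15.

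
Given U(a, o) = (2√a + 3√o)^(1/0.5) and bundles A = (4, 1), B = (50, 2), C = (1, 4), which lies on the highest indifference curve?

Bundle B

Evaluate utility at each bundle:
U(A) = 49.000.
U(B) = 338.000.
U(C) = 64.000.
Highest utility is B, so B ≻ C ≻ A.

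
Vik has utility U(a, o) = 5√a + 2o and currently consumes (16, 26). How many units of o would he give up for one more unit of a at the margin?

MRS = 5/16

MU_a = 5/(2√a), MU_o = 2.
MRS = 5/(2√a) ÷ 2.
At (16, 26): MRS = 5/16.
So at (16, 26) the consumer would give up 5/16 units of o for one more unit of a.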